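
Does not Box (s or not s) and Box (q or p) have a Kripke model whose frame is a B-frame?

1. not Box (s or not s) and Box (q or p), u
2. not Box (s or not s), u
3. Box (q or p), u
4. q or p, u
5. p, u
6. not (s or not s), v
7. not s, v
8. s, v
Accessibility: uRu, uRv, vRu, vRv
Branch closes: s and not s both at v.
All branches of the tableau close; one closing branch shown above.

Unsatisfiable (every branch closes)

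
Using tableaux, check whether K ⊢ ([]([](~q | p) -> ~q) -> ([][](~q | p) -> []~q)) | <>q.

Valid in K

Tableau for the negation ~(([]([](~q | p) -> ~q) -> ([][](~q | p) -> []~q)) | <>q):
1. ~(([]([](~q | p) -> ~q) -> ([][](~q | p) -> []~q)) | <>q), w0
2. ~([]([](~q | p) -> ~q) -> ([][](~q | p) -> []~q)), w0
3. ~<>q, w0
4. []([](~q | p) -> ~q), w0
5. ~([][](~q | p) -> []~q), w0
6. [][](~q | p), w0
7. ~[]~q, w0
8. q, w1
9. ~q, w1
Accessibility: w0Rw1
Branch closes: q and ~q both at w1.
All branches of the negation close; one closing branch shown above.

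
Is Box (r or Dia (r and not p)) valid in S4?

Not valid

Tableau for the negation not Box (r or Dia (r and not p)):
1. not Box (r or Dia (r and not p)), 0
2. not (r or Dia (r and not p)), 1
3. not r, 1
4. not Dia (r and not p), 1
5. not (r and not p), 1
6. p, 1
Accessibility: 0R0, 0R1, 1R1
The negation has an open branch (countermodel exists).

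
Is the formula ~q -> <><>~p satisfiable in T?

1. ~q -> <><>~p, w0
2. <><>~p, w0
3. <>~p, w1
4. ~p, w2
Accessibility: w0Rw0, w0Rw1, w1Rw1, w1Rw2, w2Rw2

Satisfiable (open branch found)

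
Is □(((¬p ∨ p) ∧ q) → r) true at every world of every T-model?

Invalid (countermodel exists)

Tableau for the negation ¬□(((¬p ∨ p) ∧ q) → r):
1. ¬□(((¬p ∨ p) ∧ q) → r), u
2. ¬(((¬p ∨ p) ∧ q) → r), v
3. (¬p ∨ p) ∧ q, v
4. ¬r, v
5. ¬p ∨ p, v
6. q, v
7. p, v
Accessibility: uRu, uRv, vRv
The negation has an open branch (countermodel exists).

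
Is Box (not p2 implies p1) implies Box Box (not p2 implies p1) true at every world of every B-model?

Tableau for the negation not (Box (not p2 implies p1) implies Box Box (not p2 implies p1)):
1. not (Box (not p2 implies p1) implies Box Box (not p2 implies p1)), 0
2. Box (not p2 implies p1), 0   [neg-implies-rule on 1]
3. not Box Box (not p2 implies p1), 0   [neg-implies-rule on 1]
4. not p2 implies p1, 0   [Box-rule on 2 via 0R0]
5. p1, 0   [implies-rule on 4 (branches; this branch)]
6. not Box (not p2 implies p1), 1   [neg-Box-rule on 3: fresh world 1, 0R1]
7. not p2 implies p1, 1   [Box-rule on 2 via 0R1]
8. p1, 1   [implies-rule on 7 (branches; this branch)]
9. not (not p2 implies p1), 2   [neg-Box-rule on 6: fresh world 2, 1R2]
10. not p2, 2   [neg-implies-rule on 9]
11. not p1, 2   [neg-implies-rule on 9]
Accessibility: 0R0, 0R1, 1R0, 1R1, 1R2, 2R1, 2R2
The negation has an open branch (countermodel exists).

No, not valid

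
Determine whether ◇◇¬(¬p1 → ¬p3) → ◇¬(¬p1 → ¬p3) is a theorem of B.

No, not valid

Tableau for the negation ¬(◇◇¬(¬p1 → ¬p3) → ◇¬(¬p1 → ¬p3)):
1. ¬(◇◇¬(¬p1 → ¬p3) → ◇¬(¬p1 → ¬p3)), 0
2. ◇◇¬(¬p1 → ¬p3), 0   [¬→-rule on 1]
3. ¬◇¬(¬p1 → ¬p3), 0   [¬→-rule on 1]
4. ¬p1 → ¬p3, 0   [¬◇-rule on 3 via 0R0]
5. ¬p3, 0   [→-rule on 4 (branches; this branch)]
6. ◇¬(¬p1 → ¬p3), 1   [◇-rule on 2: fresh world 1, 0R1]
7. ¬p1 → ¬p3, 1   [¬◇-rule on 3 via 0R1]
8. ¬p3, 1   [→-rule on 7 (branches; this branch)]
9. ¬(¬p1 → ¬p3), 2   [◇-rule on 6: fresh world 2, 1R2]
10. ¬p1, 2   [¬→-rule on 9]
11. p3, 2   [¬→-rule on 9]
Accessibility: 0R0, 0R1, 1R0, 1R1, 1R2, 2R1, 2R2
The negation has an open branch (countermodel exists).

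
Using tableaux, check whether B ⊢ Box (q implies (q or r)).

Tableau for the negation not Box (q implies (q or r)):
1. not Box (q implies (q or r)), w0
2. not (q implies (q or r)), w1   [neg-Box-rule on 1: fresh world w1, w0Rw1]
3. q, w1   [neg-implies-rule on 2]
4. not (q or r), w1   [neg-implies-rule on 2]
5. not q, w1   [neg-or-rule on 4]
6. not r, w1   [neg-or-rule on 4]
Accessibility: w0Rw0, w0Rw1, w1Rw0, w1Rw1
Branch closes: q and not q both at w1.
Every branch of the negation's tableau closes; the branch above is one of them.

Valid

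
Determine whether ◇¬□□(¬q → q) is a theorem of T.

Tableau for the negation ¬◇¬□□(¬q → q):
1. ¬◇¬□□(¬q → q), u
2. □□(¬q → q), u
3. □(¬q → q), u
4. ¬q → q, u
5. q, u
Accessibility: uRu
The negation has an open branch (countermodel exists).

No, not valid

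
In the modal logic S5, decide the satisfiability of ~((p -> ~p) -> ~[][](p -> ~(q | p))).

1. ~((p -> ~p) -> ~[][](p -> ~(q | p))), 0
2. p -> ~p, 0   [~->-rule on 1]
3. [][](p -> ~(q | p)), 0   [~->-rule on 1]
4. [](p -> ~(q | p)), 0   [[]-rule on 3 via 0R0]
5. p -> ~(q | p), 0   [[]-rule on 4 via 0R0]
6. ~p, 0   [->-rule on 2 (branches; this branch)]
7. ~(q | p), 0   [->-rule on 5 (branches; this branch)]
8. ~q, 0   [~|-rule on 7]
Accessibility: 0R0

Yes, satisfiable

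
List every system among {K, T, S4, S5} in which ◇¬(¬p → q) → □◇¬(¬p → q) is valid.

S4-tableau for the negation ¬(◇¬(¬p → q) → □◇¬(¬p → q)):
1. ¬(◇¬(¬p → q) → □◇¬(¬p → q)), w0
2. ◇¬(¬p → q), w0
3. ¬□◇¬(¬p → q), w0
4. ¬(¬p → q), w1
5. ¬p, w1
6. ¬q, w1
7. ¬◇¬(¬p → q), w2
8. ¬p → q, w2
9. q, w2
Accessibility: w0Rw0, w0Rw1, w0Rw2, w1Rw1, w2Rw2
Complete open branch: countermodel on an S4-frame, so not valid in S4, nor in K, T (the same frame is also a K-frame and a T-frame).
S5-tableau for the negation ¬(◇¬(¬p → q) → □◇¬(¬p → q)):
1. ¬(◇¬(¬p → q) → □◇¬(¬p → q)), w0
2. ◇¬(¬p → q), w0
3. ¬□◇¬(¬p → q), w0
4. ¬(¬p → q), w1
5. ¬p, w1
6. ¬q, w1
7. ¬◇¬(¬p → q), w2
8. ¬p → q, w0
9. ¬p → q, w1
10. ¬p → q, w2
11. q, w0
12. q, w1
Accessibility: w0Rw0, w0Rw1, w0Rw2, w1Rw0, w1Rw1, w1Rw2, w2Rw0, w2Rw1, w2Rw2
Branch closes: q and ¬q both at w1.
Every branch closes (one shown): valid in S5.

S5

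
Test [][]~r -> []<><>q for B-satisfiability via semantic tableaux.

Satisfiable

1. [][]~r -> []<><>q, 0
2. []<><>q, 0   [->-rule on 1 (branches; this branch)]
3. <><>q, 0   [[]-rule on 2 via 0R0]
4. <>q, 1   [<>-rule on 3: fresh world 1, 0R1]
5. <><>q, 1   [[]-rule on 2 via 0R1]
6. q, 2   [<>-rule on 4: fresh world 2, 1R2]
7. <>q, 3   [<>-rule on 5: fresh world 3, 1R3]
8. q, 4   [<>-rule on 7: fresh world 4, 3R4]
Accessibility: 0R0, 0R1, 1R0, 1R1, 1R2, 1R3, 2R1, 2R2, 3R1, 3R3, 3R4, 4R3, 4R4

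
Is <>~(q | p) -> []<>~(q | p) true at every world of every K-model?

Tableau for the negation ~(<>~(q | p) -> []<>~(q | p)):
1. ~(<>~(q | p) -> []<>~(q | p)), 0
2. <>~(q | p), 0
3. ~[]<>~(q | p), 0
4. ~(q | p), 1
5. ~q, 1
6. ~p, 1
7. ~<>~(q | p), 2
Accessibility: 0R1, 0R2
The negation has an open branch (countermodel exists).

Not valid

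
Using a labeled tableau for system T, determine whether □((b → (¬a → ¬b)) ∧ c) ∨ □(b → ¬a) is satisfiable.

Yes, satisfiable

1. □((b → (¬a → ¬b)) ∧ c) ∨ □(b → ¬a), 0
2. □(b → ¬a), 0
3. b → ¬a, 0
4. ¬a, 0
Accessibility: 0R0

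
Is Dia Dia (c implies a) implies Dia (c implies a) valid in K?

Tableau for the negation not (Dia Dia (c implies a) implies Dia (c implies a)):
1. not (Dia Dia (c implies a) implies Dia (c implies a)), w0
2. Dia Dia (c implies a), w0
3. not Dia (c implies a), w0
4. Dia (c implies a), w1
5. not (c implies a), w1
6. c, w1
7. not a, w1
8. c implies a, w2
9. a, w2
Accessibility: w0Rw1, w1Rw2
The negation has an open branch (countermodel exists).

Invalid (countermodel exists)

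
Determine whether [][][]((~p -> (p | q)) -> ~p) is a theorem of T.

Tableau for the negation ~[][][]((~p -> (p | q)) -> ~p):
1. ~[][][]((~p -> (p | q)) -> ~p), w0
2. ~[][]((~p -> (p | q)) -> ~p), w1
3. ~[]((~p -> (p | q)) -> ~p), w2
4. ~((~p -> (p | q)) -> ~p), w3
5. ~p -> (p | q), w3
6. p, w3
7. p | q, w3
8. q, w3
Accessibility: w0Rw0, w0Rw1, w1Rw1, w1Rw2, w2Rw2, w2Rw3, w3Rw3
The negation has an open branch (countermodel exists).

Invalid (countermodel exists)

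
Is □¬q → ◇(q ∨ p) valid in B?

Tableau for the negation ¬(□¬q → ◇(q ∨ p)):
1. ¬(□¬q → ◇(q ∨ p)), w0
2. □¬q, w0   [¬→-rule on 1]
3. ¬◇(q ∨ p), w0   [¬→-rule on 1]
4. ¬q, w0   [□-rule on 2 via w0Rw0]
5. ¬(q ∨ p), w0   [¬◇-rule on 3 via w0Rw0]
6. ¬p, w0   [¬∨-rule on 5]
Accessibility: w0Rw0
The negation has an open branch (countermodel exists).

No, not valid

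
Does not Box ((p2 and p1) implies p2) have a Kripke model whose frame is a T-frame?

Unsatisfiable (every branch closes)

1. not Box ((p2 and p1) implies p2), 0
2. not ((p2 and p1) implies p2), 1
3. p2 and p1, 1
4. not p2, 1
5. p2, 1
6. p1, 1
Accessibility: 0R0, 0R1, 1R1
Branch closes: p2 and not p2 both at 1.
Every branch closes; the branch above is one of them.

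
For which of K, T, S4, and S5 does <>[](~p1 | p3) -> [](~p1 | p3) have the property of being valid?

S4-tableau for the negation ~(<>[](~p1 | p3) -> [](~p1 | p3)):
1. ~(<>[](~p1 | p3) -> [](~p1 | p3)), 0
2. <>[](~p1 | p3), 0   [~->-rule on 1]
3. ~[](~p1 | p3), 0   [~->-rule on 1]
4. [](~p1 | p3), 1   [<>-rule on 2: fresh world 1, 0R1]
5. ~p1 | p3, 1   [[]-rule on 4 via 1R1]
6. p3, 1   [|-rule on 5 (branches; this branch)]
7. ~(~p1 | p3), 2   [~[]-rule on 3: fresh world 2, 0R2]
8. p1, 2   [~|-rule on 7]
9. ~p3, 2   [~|-rule on 7]
Accessibility: 0R0, 0R1, 0R2, 1R1, 2R2
Complete open branch: countermodel on an S4-frame, so not valid in S4, nor in K, T (the same frame is also a K-frame and a T-frame).
S5-tableau for the negation ~(<>[](~p1 | p3) -> [](~p1 | p3)):
1. ~(<>[](~p1 | p3) -> [](~p1 | p3)), 0
2. <>[](~p1 | p3), 0   [~->-rule on 1]
3. ~[](~p1 | p3), 0   [~->-rule on 1]
4. [](~p1 | p3), 1   [<>-rule on 2: fresh world 1, 0R1]
5. ~p1 | p3, 0   [[]-rule on 4 via 1R0]
6. ~p1 | p3, 1   [[]-rule on 4 via 1R1]
7. p3, 0   [|-rule on 5 (branches; this branch)]
8. p3, 1   [|-rule on 6 (branches; this branch)]
9. ~(~p1 | p3), 2   [~[]-rule on 3: fresh world 2, 0R2]
10. p1, 2   [~|-rule on 9]
11. ~p3, 2   [~|-rule on 9]
12. ~p1 | p3, 2   [[]-rule on 4 via 1R2]
13. p3, 2   [|-rule on 12 (branches; this branch)]
Accessibility: 0R0, 0R1, 0R2, 1R0, 1R1, 1R2, 2R0, 2R1, 2R2
Branch closes: p3 and ~p3 both at 2.
Every branch closes (one shown): valid in S5.

S5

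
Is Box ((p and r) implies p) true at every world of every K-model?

Tableau for the negation not Box ((p and r) implies p):
1. not Box ((p and r) implies p), w0
2. not ((p and r) implies p), w1
3. p and r, w1
4. not p, w1
5. p, w1
6. r, w1
Accessibility: w0Rw1
Branch closes: p and not p both at w1.
Every branch of the negation's tableau closes; the branch above is one of them.

Valid in K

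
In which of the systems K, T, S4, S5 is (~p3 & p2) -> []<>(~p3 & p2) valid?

S5

S5-tableau for the negation ~((~p3 & p2) -> []<>(~p3 & p2)):
1. ~((~p3 & p2) -> []<>(~p3 & p2)), 0
2. ~p3 & p2, 0   [~->-rule on 1]
3. ~[]<>(~p3 & p2), 0   [~->-rule on 1]
4. ~p3, 0   [&-rule on 2]
5. p2, 0   [&-rule on 2]
6. ~<>(~p3 & p2), 1   [~[]-rule on 3: fresh world 1, 0R1]
7. ~(~p3 & p2), 0   [~<>-rule on 6 via 1R0]
8. ~(~p3 & p2), 1   [~<>-rule on 6 via 1R1]
9. ~p2, 0   [~&-rule on 7 (branches; this branch)]
Accessibility: 0R0, 0R1, 1R0, 1R1
Branch closes: p2 and ~p2 both at 0.
Every branch closes (one shown): valid in S5.
S4-tableau for the negation ~((~p3 & p2) -> []<>(~p3 & p2)):
1. ~((~p3 & p2) -> []<>(~p3 & p2)), 0
2. ~p3 & p2, 0   [~->-rule on 1]
3. ~[]<>(~p3 & p2), 0   [~->-rule on 1]
4. ~p3, 0   [&-rule on 2]
5. p2, 0   [&-rule on 2]
6. ~<>(~p3 & p2), 1   [~[]-rule on 3: fresh world 1, 0R1]
7. ~(~p3 & p2), 1   [~<>-rule on 6 via 1R1]
8. ~p2, 1   [~&-rule on 7 (branches; this branch)]
Accessibility: 0R0, 0R1, 1R1
Complete open branch: countermodel on an S4-frame, so not valid in S4, nor in K, T (the same frame is also a K-frame and a T-frame).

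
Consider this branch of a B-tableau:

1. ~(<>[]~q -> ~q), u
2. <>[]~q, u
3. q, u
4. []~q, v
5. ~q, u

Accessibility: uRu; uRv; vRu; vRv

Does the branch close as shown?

Both q and ~q appear at u.

Closed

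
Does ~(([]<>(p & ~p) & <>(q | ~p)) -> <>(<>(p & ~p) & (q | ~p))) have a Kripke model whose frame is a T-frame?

1. ~(([]<>(p & ~p) & <>(q | ~p)) -> <>(<>(p & ~p) & (q | ~p))), u
2. []<>(p & ~p) & <>(q | ~p), u
3. ~<>(<>(p & ~p) & (q | ~p)), u
4. []<>(p & ~p), u
5. <>(q | ~p), u
6. ~(<>(p & ~p) & (q | ~p)), u
7. <>(p & ~p), u
8. ~<>(p & ~p), u
9. ~(p & ~p), u
10. p, u
11. q | ~p, v
12. ~(<>(p & ~p) & (q | ~p)), v
13. <>(p & ~p), v
14. ~(p & ~p), v
15. ~p, v
16. ~<>(p & ~p), v
17. p & ~p, w
18. p, w
19. ~p, w
Accessibility: uRu, uRv, uRw, vRv, wRw
Branch closes: p and ~p both at w.
All branches of the tableau close; one closing branch shown above.

Unsatisfiable (every branch closes)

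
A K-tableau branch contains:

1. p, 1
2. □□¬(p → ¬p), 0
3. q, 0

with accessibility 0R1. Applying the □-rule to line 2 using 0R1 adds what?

□¬(p → ¬p), 1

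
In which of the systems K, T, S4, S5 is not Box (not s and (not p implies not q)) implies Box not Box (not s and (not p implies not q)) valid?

S5-tableau for the negation not (not Box (not s and (not p implies not q)) implies Box not Box (not s and (not p implies not q))):
1. not (not Box (not s and (not p implies not q)) implies Box not Box (not s and (not p implies not q))), u
2. not Box (not s and (not p implies not q)), u   [neg-implies-rule on 1]
3. not Box not Box (not s and (not p implies not q)), u   [neg-implies-rule on 1]
4. not (not s and (not p implies not q)), v   [neg-Box-rule on 2: fresh world v, uRv]
5. not (not p implies not q), v   [neg-and-rule on 4 (branches; this branch)]
6. not p, v   [neg-implies-rule on 5]
7. q, v   [neg-implies-rule on 5]
8. Box (not s and (not p implies not q)), w   [neg-Box-rule on 3: fresh world w, uRw]
9. not s and (not p implies not q), u   [Box-rule on 8 via wRu]
10. not s, u   [and-rule on 9]
11. not p implies not q, u   [and-rule on 9]
12. not s and (not p implies not q), v   [Box-rule on 8 via wRv]
13. not s, v   [and-rule on 12]
14. not p implies not q, v   [and-rule on 12]
15. not s and (not p implies not q), w   [Box-rule on 8 via wRw]
16. not s, w   [and-rule on 15]
17. not p implies not q, w   [and-rule on 15]
18. not q, u   [implies-rule on 11 (branches; this branch)]
19. not q, v   [implies-rule on 14 (branches; this branch)]
Accessibility: uRu, uRv, uRw, vRu, vRv, vRw, wRu, wRv, wRw
Branch closes: q and not q both at v.
Every branch closes (one shown): valid in S5.
S4-tableau for the negation not (not Box (not s and (not p implies not q)) implies Box not Box (not s and (not p implies not q))):
1. not (not Box (not s and (not p implies not q)) implies Box not Box (not s and (not p implies not q))), u
2. not Box (not s and (not p implies not q)), u   [neg-implies-rule on 1]
3. not Box not Box (not s and (not p implies not q)), u   [neg-implies-rule on 1]
4. not (not s and (not p implies not q)), v   [neg-Box-rule on 2: fresh world v, uRv]
5. not (not p implies not q), v   [neg-and-rule on 4 (branches; this branch)]
6. not p, v   [neg-implies-rule on 5]
7. q, v   [neg-implies-rule on 5]
8. Box (not s and (not p implies not q)), w   [neg-Box-rule on 3: fresh world w, uRw]
9. not s and (not p implies not q), w   [Box-rule on 8 via wRw]
10. not s, w   [and-rule on 9]
11. not p implies not q, w   [and-rule on 9]
12. not q, w   [implies-rule on 11 (branches; this branch)]
Accessibility: uRu, uRv, uRw, vRv, wRw
Complete open branch: countermodel on an S4-frame, so not valid in S4, nor in K, T (the same frame is also a K-frame and a T-frame).

S5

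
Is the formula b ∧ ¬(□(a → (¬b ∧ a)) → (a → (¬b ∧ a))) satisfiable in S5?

1. b ∧ ¬(□(a → (¬b ∧ a)) → (a → (¬b ∧ a))), 0
2. b, 0
3. ¬(□(a → (¬b ∧ a)) → (a → (¬b ∧ a))), 0
4. □(a → (¬b ∧ a)), 0
5. ¬(a → (¬b ∧ a)), 0
6. a, 0
7. ¬(¬b ∧ a), 0
8. a → (¬b ∧ a), 0
9. ¬b ∧ a, 0
10. ¬b, 0
Accessibility: 0R0
Branch closes: b and ¬b both at 0.
All branches of the tableau close; one closing branch shown above.

Unsatisfiable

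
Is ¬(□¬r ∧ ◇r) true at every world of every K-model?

Tableau for the negation □¬r ∧ ◇r:
1. □¬r ∧ ◇r, 0
2. □¬r, 0
3. ◇r, 0
4. r, 1
5. ¬r, 1
Accessibility: 0R1
Branch closes: r and ¬r both at 1.
All branches of the negation close; one closing branch shown above.

Valid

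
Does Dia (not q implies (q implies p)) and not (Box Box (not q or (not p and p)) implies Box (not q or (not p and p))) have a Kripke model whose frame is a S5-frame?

Unsatisfiable (every branch closes)

1. Dia (not q implies (q implies p)) and not (Box Box (not q or (not p and p)) implies Box (not q or (not p and p))), 0
2. Dia (not q implies (q implies p)), 0
3. not (Box Box (not q or (not p and p)) implies Box (not q or (not p and p))), 0
4. Box Box (not q or (not p and p)), 0
5. not Box (not q or (not p and p)), 0
6. Box (not q or (not p and p)), 0
7. not q or (not p and p), 0
8. not q, 0
9. not q implies (q implies p), 1
10. Box (not q or (not p and p)), 1
11. not q or (not p and p), 1
12. q implies p, 1
13. not q, 1
14. p, 1
15. not (not q or (not p and p)), 2
16. q, 2
17. not (not p and p), 2
18. Box (not q or (not p and p)), 2
19. not q or (not p and p), 2
20. not p, 2
21. not p and p, 2
22. p, 2
Accessibility: 0R0, 0R1, 0R2, 1R0, 1R1, 1R2, 2R0, 2R1, 2R2
Branch closes: p and not p both at 2.
Every branch closes; the branch above is one of them.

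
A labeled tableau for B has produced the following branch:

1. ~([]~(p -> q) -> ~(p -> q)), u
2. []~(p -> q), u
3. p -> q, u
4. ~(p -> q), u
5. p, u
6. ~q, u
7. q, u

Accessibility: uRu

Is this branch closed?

Both q and ~q appear at u.

Yes, closed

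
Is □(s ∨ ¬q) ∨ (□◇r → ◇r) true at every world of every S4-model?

Yes, valid

Tableau for the negation ¬(□(s ∨ ¬q) ∨ (□◇r → ◇r)):
1. ¬(□(s ∨ ¬q) ∨ (□◇r → ◇r)), 0
2. ¬□(s ∨ ¬q), 0
3. ¬(□◇r → ◇r), 0
4. □◇r, 0
5. ¬◇r, 0
6. ◇r, 0
7. ¬r, 0
8. ¬(s ∨ ¬q), 1
9. ¬s, 1
10. q, 1
11. ◇r, 1
12. ¬r, 1
13. r, 2
14. ◇r, 2
15. ¬r, 2
Accessibility: 0R0, 0R1, 0R2, 1R1, 2R2
Branch closes: r and ¬r both at 2.
Every branch of the negation's tableau closes; the branch above is one of them.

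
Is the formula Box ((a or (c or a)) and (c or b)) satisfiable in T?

1. Box ((a or (c or a)) and (c or b)), 0
2. (a or (c or a)) and (c or b), 0
3. a or (c or a), 0
4. c or b, 0
5. c or a, 0
6. b, 0
7. a, 0
Accessibility: 0R0

Satisfiable (open branch found)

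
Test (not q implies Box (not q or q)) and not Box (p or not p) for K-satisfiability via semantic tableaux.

Unsatisfiable (every branch closes)

1. (not q implies Box (not q or q)) and not Box (p or not p), w0
2. not q implies Box (not q or q), w0
3. not Box (p or not p), w0
4. Box (not q or q), w0
5. not (p or not p), w1
6. not p, w1
7. p, w1
Accessibility: w0Rw1
Branch closes: p and not p both at w1.
Every branch closes; the branch above is one of them.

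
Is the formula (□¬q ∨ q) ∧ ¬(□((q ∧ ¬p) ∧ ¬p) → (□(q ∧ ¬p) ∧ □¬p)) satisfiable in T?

1. (□¬q ∨ q) ∧ ¬(□((q ∧ ¬p) ∧ ¬p) → (□(q ∧ ¬p) ∧ □¬p)), w0
2. □¬q ∨ q, w0   [∧-rule on 1]
3. ¬(□((q ∧ ¬p) ∧ ¬p) → (□(q ∧ ¬p) ∧ □¬p)), w0   [∧-rule on 1]
4. □((q ∧ ¬p) ∧ ¬p), w0   [¬→-rule on 3]
5. ¬(□(q ∧ ¬p) ∧ □¬p), w0   [¬→-rule on 3]
6. (q ∧ ¬p) ∧ ¬p, w0   [□-rule on 4 via w0Rw0]
7. q ∧ ¬p, w0   [∧-rule on 6]
8. ¬p, w0   [∧-rule on 6]
9. q, w0   [∧-rule on 7]
10. ¬□(q ∧ ¬p), w0   [¬∧-rule on 5 (branches; this branch)]
11. ¬(q ∧ ¬p), w1   [¬□-rule on 10: fresh world w1, w0Rw1]
12. (q ∧ ¬p) ∧ ¬p, w1   [□-rule on 4 via w0Rw1]
13. q ∧ ¬p, w1   [∧-rule on 12]
14. ¬p, w1   [∧-rule on 12]
15. q, w1   [∧-rule on 13]
16. p, w1   [¬∧-rule on 11 (branches; this branch)]
Accessibility: w0Rw0, w0Rw1, w1Rw1
Branch closes: p and ¬p both at w1.
All branches of the tableau close; one closing branch shown above.

Unsatisfiable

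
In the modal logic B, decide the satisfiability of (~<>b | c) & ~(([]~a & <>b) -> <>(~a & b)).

1. (~<>b | c) & ~(([]~a & <>b) -> <>(~a & b)), w0
2. ~<>b | c, w0   [&-rule on 1]
3. ~(([]~a & <>b) -> <>(~a & b)), w0   [&-rule on 1]
4. []~a & <>b, w0   [~->-rule on 3]
5. ~<>(~a & b), w0   [~->-rule on 3]
6. []~a, w0   [&-rule on 4]
7. <>b, w0   [&-rule on 4]
8. ~(~a & b), w0   [~<>-rule on 5 via w0Rw0]
9. ~a, w0   [[]-rule on 6 via w0Rw0]
10. ~<>b, w0   [|-rule on 2 (branches; this branch)]
11. ~b, w0   [~<>-rule on 10 via w0Rw0]
12. b, w1   [<>-rule on 7: fresh world w1, w0Rw1]
13. ~(~a & b), w1   [~<>-rule on 5 via w0Rw1]
14. ~a, w1   [[]-rule on 6 via w0Rw1]
15. ~b, w1   [~<>-rule on 10 via w0Rw1]
Accessibility: w0Rw0, w0Rw1, w1Rw0, w1Rw1
Branch closes: b and ~b both at w1.
(One branch shown.) All branches close.

Unsatisfiable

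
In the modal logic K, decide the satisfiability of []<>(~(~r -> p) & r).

Yes, satisfiable

1. []<>(~(~r -> p) & r), 0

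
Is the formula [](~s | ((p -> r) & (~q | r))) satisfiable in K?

Satisfiable (open branch found)

1. [](~s | ((p -> r) & (~q | r))), w0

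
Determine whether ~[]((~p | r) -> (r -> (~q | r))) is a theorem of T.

No, not valid

Tableau for the negation []((~p | r) -> (r -> (~q | r))):
1. []((~p | r) -> (r -> (~q | r))), 0
2. (~p | r) -> (r -> (~q | r)), 0
3. r -> (~q | r), 0
4. ~q | r, 0
5. r, 0
Accessibility: 0R0
The negation has an open branch (countermodel exists).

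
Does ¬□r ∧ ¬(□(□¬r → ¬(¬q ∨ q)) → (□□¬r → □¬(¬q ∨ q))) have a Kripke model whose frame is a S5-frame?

Unsatisfiable

1. ¬□r ∧ ¬(□(□¬r → ¬(¬q ∨ q)) → (□□¬r → □¬(¬q ∨ q))), w0
2. ¬□r, w0
3. ¬(□(□¬r → ¬(¬q ∨ q)) → (□□¬r → □¬(¬q ∨ q))), w0
4. □(□¬r → ¬(¬q ∨ q)), w0
5. ¬(□□¬r → □¬(¬q ∨ q)), w0
6. □□¬r, w0
7. ¬□¬(¬q ∨ q), w0
8. □¬r → ¬(¬q ∨ q), w0
9. □¬r, w0
10. ¬r, w0
11. ¬□¬r, w0
12. ¬r, w1
13. □¬r → ¬(¬q ∨ q), w1
14. □¬r, w1
15. ¬□¬r, w1
16. ¬q ∨ q, w2
17. □¬r → ¬(¬q ∨ q), w2
18. □¬r, w2
19. ¬r, w2
20. q, w2
21. ¬□¬r, w2
22. r, w3
23. □¬r → ¬(¬q ∨ q), w3
24. □¬r, w3
25. ¬r, w3
Accessibility: w0Rw0, w0Rw1, w0Rw2, w0Rw3, w1Rw0, w1Rw1, w1Rw2, w1Rw3, w2Rw0, w2Rw1, w2Rw2, w2Rw3, w3Rw0, w3Rw1, w3Rw2, w3Rw3
Branch closes: r and ¬r both at w3.
All branches of the tableau close; one closing branch shown above.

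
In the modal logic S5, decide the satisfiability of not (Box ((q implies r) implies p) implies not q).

1. not (Box ((q implies r) implies p) implies not q), w0
2. Box ((q implies r) implies p), w0   [neg-implies-rule on 1]
3. q, w0   [neg-implies-rule on 1]
4. (q implies r) implies p, w0   [Box-rule on 2 via w0Rw0]
5. p, w0   [implies-rule on 4 (branches; this branch)]
Accessibility: w0Rw0

Satisfiable (open branch found)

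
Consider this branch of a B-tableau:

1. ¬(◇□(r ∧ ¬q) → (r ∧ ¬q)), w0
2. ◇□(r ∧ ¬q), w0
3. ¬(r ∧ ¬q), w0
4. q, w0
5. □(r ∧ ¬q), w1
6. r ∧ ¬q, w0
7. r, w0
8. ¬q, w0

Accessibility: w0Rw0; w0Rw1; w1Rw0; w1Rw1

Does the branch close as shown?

Yes, closed

Both q and ¬q appear at w0.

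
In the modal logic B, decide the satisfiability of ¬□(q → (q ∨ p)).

Unsatisfiable

1. ¬□(q → (q ∨ p)), u
2. ¬(q → (q ∨ p)), v
3. q, v
4. ¬(q ∨ p), v
5. ¬q, v
6. ¬p, v
Accessibility: uRu, uRv, vRu, vRv
Branch closes: q and ¬q both at v.
Every branch closes; the branch above is one of them.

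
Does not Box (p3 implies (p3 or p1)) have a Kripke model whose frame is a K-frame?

Unsatisfiable

1. not Box (p3 implies (p3 or p1)), 0
2. not (p3 implies (p3 or p1)), 1   [neg-Box-rule on 1: fresh world 1, 0R1]
3. p3, 1   [neg-implies-rule on 2]
4. not (p3 or p1), 1   [neg-implies-rule on 2]
5. not p3, 1   [neg-or-rule on 4]
6. not p1, 1   [neg-or-rule on 4]
Accessibility: 0R1
Branch closes: p3 and not p3 both at 1.
All branches of the tableau close; one closing branch shown above.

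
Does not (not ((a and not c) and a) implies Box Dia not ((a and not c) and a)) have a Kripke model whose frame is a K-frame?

Satisfiable (open branch found)

1. not (not ((a and not c) and a) implies Box Dia not ((a and not c) and a)), 0
2. not ((a and not c) and a), 0
3. not Box Dia not ((a and not c) and a), 0
4. not a, 0
5. not Dia not ((a and not c) and a), 1
Accessibility: 0R1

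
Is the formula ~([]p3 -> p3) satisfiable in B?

1. ~([]p3 -> p3), 0
2. []p3, 0
3. ~p3, 0
4. p3, 0
Accessibility: 0R0
Branch closes: p3 and ~p3 both at 0.
All branches of the tableau close; one closing branch shown above.

Unsatisfiable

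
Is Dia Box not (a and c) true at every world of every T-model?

No, not valid

Tableau for the negation not Dia Box not (a and c):
1. not Dia Box not (a and c), w0
2. not Box not (a and c), w0
3. a and c, w1
4. a, w1
5. c, w1
6. not Box not (a and c), w1
7. a and c, w2
8. a, w2
9. c, w2
Accessibility: w0Rw0, w0Rw1, w1Rw1, w1Rw2, w2Rw2
The negation has an open branch (countermodel exists).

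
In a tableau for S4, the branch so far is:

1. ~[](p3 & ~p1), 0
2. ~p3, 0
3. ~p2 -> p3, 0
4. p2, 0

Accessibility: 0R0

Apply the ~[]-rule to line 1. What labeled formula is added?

a fresh world 1 with 0R1, and ~(p3 & ~p1) at 1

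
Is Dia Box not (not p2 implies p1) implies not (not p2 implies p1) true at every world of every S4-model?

Tableau for the negation not (Dia Box not (not p2 implies p1) implies not (not p2 implies p1)):
1. not (Dia Box not (not p2 implies p1) implies not (not p2 implies p1)), 0
2. Dia Box not (not p2 implies p1), 0
3. not p2 implies p1, 0
4. p1, 0
5. Box not (not p2 implies p1), 1
6. not (not p2 implies p1), 1
7. not p2, 1
8. not p1, 1
Accessibility: 0R0, 0R1, 1R1
The negation has an open branch (countermodel exists).

Invalid (countermodel exists)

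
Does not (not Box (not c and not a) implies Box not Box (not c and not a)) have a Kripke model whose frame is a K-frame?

Yes, satisfiable

1. not (not Box (not c and not a) implies Box not Box (not c and not a)), u
2. not Box (not c and not a), u   [neg-implies-rule on 1]
3. not Box not Box (not c and not a), u   [neg-implies-rule on 1]
4. not (not c and not a), v   [neg-Box-rule on 2: fresh world v, uRv]
5. a, v   [neg-and-rule on 4 (branches; this branch)]
6. Box (not c and not a), w   [neg-Box-rule on 3: fresh world w, uRw]
Accessibility: uRv, uRw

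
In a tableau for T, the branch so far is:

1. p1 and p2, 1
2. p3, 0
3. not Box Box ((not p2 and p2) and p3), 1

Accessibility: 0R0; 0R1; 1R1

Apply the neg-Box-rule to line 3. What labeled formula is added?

a fresh world 2 with 1R2, and not Box ((not p2 and p2) and p3) at 2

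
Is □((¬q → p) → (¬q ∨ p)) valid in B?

Tableau for the negation ¬□((¬q → p) → (¬q ∨ p)):
1. ¬□((¬q → p) → (¬q ∨ p)), 0
2. ¬((¬q → p) → (¬q ∨ p)), 1   [¬□-rule on 1: fresh world 1, 0R1]
3. ¬q → p, 1   [¬→-rule on 2]
4. ¬(¬q ∨ p), 1   [¬→-rule on 2]
5. q, 1   [¬∨-rule on 4]
6. ¬p, 1   [¬∨-rule on 4]
Accessibility: 0R0, 0R1, 1R0, 1R1
The negation has an open branch (countermodel exists).

Not valid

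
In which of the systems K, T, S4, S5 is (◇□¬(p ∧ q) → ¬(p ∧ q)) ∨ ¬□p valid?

S5

S5-tableau for the negation ¬((◇□¬(p ∧ q) → ¬(p ∧ q)) ∨ ¬□p):
1. ¬((◇□¬(p ∧ q) → ¬(p ∧ q)) ∨ ¬□p), w0
2. ¬(◇□¬(p ∧ q) → ¬(p ∧ q)), w0   [¬∨-rule on 1]
3. □p, w0   [¬∨-rule on 1]
4. ◇□¬(p ∧ q), w0   [¬→-rule on 2]
5. p ∧ q, w0   [¬→-rule on 2]
6. p, w0   [∧-rule on 5]
7. q, w0   [∧-rule on 5]
8. □¬(p ∧ q), w1   [◇-rule on 4: fresh world w1, w0Rw1]
9. p, w1   [□-rule on 3 via w0Rw1]
10. ¬(p ∧ q), w0   [□-rule on 8 via w1Rw0]
11. ¬(p ∧ q), w1   [□-rule on 8 via w1Rw1]
12. ¬q, w0   [¬∧-rule on 10 (branches; this branch)]
Accessibility: w0Rw0, w0Rw1, w1Rw0, w1Rw1
Branch closes: q and ¬q both at w0.
Every branch closes (one shown): valid in S5.
S4-tableau for the negation ¬((◇□¬(p ∧ q) → ¬(p ∧ q)) ∨ ¬□p):
1. ¬((◇□¬(p ∧ q) → ¬(p ∧ q)) ∨ ¬□p), w0
2. ¬(◇□¬(p ∧ q) → ¬(p ∧ q)), w0   [¬∨-rule on 1]
3. □p, w0   [¬∨-rule on 1]
4. ◇□¬(p ∧ q), w0   [¬→-rule on 2]
5. p ∧ q, w0   [¬→-rule on 2]
6. p, w0   [∧-rule on 5]
7. q, w0   [∧-rule on 5]
8. □¬(p ∧ q), w1   [◇-rule on 4: fresh world w1, w0Rw1]
9. p, w1   [□-rule on 3 via w0Rw1]
10. ¬(p ∧ q), w1   [□-rule on 8 via w1Rw1]
11. ¬q, w1   [¬∧-rule on 10 (branches; this branch)]
Accessibility: w0Rw0, w0Rw1, w1Rw1
Complete open branch: countermodel on an S4-frame, so not valid in S4, nor in K, T (the same frame is also a K-frame and a T-frame).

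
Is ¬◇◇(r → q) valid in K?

Tableau for the negation ◇◇(r → q):
1. ◇◇(r → q), w0
2. ◇(r → q), w1   [◇-rule on 1: fresh world w1, w0Rw1]
3. r → q, w2   [◇-rule on 2: fresh world w2, w1Rw2]
4. q, w2   [→-rule on 3 (branches; this branch)]
Accessibility: w0Rw1, w1Rw2
The negation has an open branch (countermodel exists).

No, not valid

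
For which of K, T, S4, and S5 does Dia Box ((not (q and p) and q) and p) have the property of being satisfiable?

T-tableau for the formula:
1. Dia Box ((not (q and p) and q) and p), 0
2. Box ((not (q and p) and q) and p), 1
3. (not (q and p) and q) and p, 1
4. not (q and p) and q, 1
5. p, 1
6. not (q and p), 1
7. q, 1
8. not p, 1
Accessibility: 0R0, 0R1, 1R1
Branch closes: p and not p both at 1.
Every branch closes (one shown): unsatisfiable in T, hence also in S4, S5 (every S4/S5-frame is a T-frame).
K-tableau for the formula:
1. Dia Box ((not (q and p) and q) and p), 0
2. Box ((not (q and p) and q) and p), 1
Accessibility: 0R1
Complete open branch: satisfiable in K.

K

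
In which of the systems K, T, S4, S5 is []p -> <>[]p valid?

T-tableau for the negation ~([]p -> <>[]p):
1. ~([]p -> <>[]p), w0
2. []p, w0
3. ~<>[]p, w0
4. p, w0
5. ~[]p, w0
6. ~p, w1
7. p, w1
Accessibility: w0Rw0, w0Rw1, w1Rw1
Branch closes: p and ~p both at w1.
Every branch closes (one shown): valid in T, hence also in S4, S5 (every theorem of T is a theorem of S4 and S5).
K-tableau for the negation ~([]p -> <>[]p):
1. ~([]p -> <>[]p), w0
2. []p, w0
3. ~<>[]p, w0
Complete open branch: countermodel on a K-frame, so not valid in K.

T, S4, S5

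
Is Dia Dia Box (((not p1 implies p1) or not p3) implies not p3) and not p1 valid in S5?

No, not valid

Tableau for the negation not (Dia Dia Box (((not p1 implies p1) or not p3) implies not p3) and not p1):
1. not (Dia Dia Box (((not p1 implies p1) or not p3) implies not p3) and not p1), w0
2. p1, w0   [neg-and-rule on 1 (branches; this branch)]
Accessibility: w0Rw0
The negation has an open branch (countermodel exists).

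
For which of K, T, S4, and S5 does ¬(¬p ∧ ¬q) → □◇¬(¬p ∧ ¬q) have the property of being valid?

S5

S5-tableau for the negation ¬(¬(¬p ∧ ¬q) → □◇¬(¬p ∧ ¬q)):
1. ¬(¬(¬p ∧ ¬q) → □◇¬(¬p ∧ ¬q)), w0
2. ¬(¬p ∧ ¬q), w0
3. ¬□◇¬(¬p ∧ ¬q), w0
4. q, w0
5. ¬◇¬(¬p ∧ ¬q), w1
6. ¬p ∧ ¬q, w0
7. ¬p, w0
8. ¬q, w0
Accessibility: w0Rw0, w0Rw1, w1Rw0, w1Rw1
Branch closes: q and ¬q both at w0.
Every branch closes (one shown): valid in S5.
S4-tableau for the negation ¬(¬(¬p ∧ ¬q) → □◇¬(¬p ∧ ¬q)):
1. ¬(¬(¬p ∧ ¬q) → □◇¬(¬p ∧ ¬q)), w0
2. ¬(¬p ∧ ¬q), w0
3. ¬□◇¬(¬p ∧ ¬q), w0
4. q, w0
5. ¬◇¬(¬p ∧ ¬q), w1
6. ¬p ∧ ¬q, w1
7. ¬p, w1
8. ¬q, w1
Accessibility: w0Rw0, w0Rw1, w1Rw1
Complete open branch: countermodel on an S4-frame, so not valid in S4, nor in K, T (the same frame is also a K-frame and a T-frame).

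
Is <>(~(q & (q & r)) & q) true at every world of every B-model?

Not valid

Tableau for the negation ~<>(~(q & (q & r)) & q):
1. ~<>(~(q & (q & r)) & q), u
2. ~(~(q & (q & r)) & q), u   [~<>-rule on 1 via uRu]
3. ~q, u   [~&-rule on 2 (branches; this branch)]
Accessibility: uRu
The negation has an open branch (countermodel exists).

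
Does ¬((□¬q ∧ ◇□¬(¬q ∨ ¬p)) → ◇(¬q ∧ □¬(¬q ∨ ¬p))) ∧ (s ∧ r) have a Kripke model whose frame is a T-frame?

No, unsatisfiable

1. ¬((□¬q ∧ ◇□¬(¬q ∨ ¬p)) → ◇(¬q ∧ □¬(¬q ∨ ¬p))) ∧ (s ∧ r), w0
2. ¬((□¬q ∧ ◇□¬(¬q ∨ ¬p)) → ◇(¬q ∧ □¬(¬q ∨ ¬p))), w0   [∧-rule on 1]
3. s ∧ r, w0   [∧-rule on 1]
4. □¬q ∧ ◇□¬(¬q ∨ ¬p), w0   [¬→-rule on 2]
5. ¬◇(¬q ∧ □¬(¬q ∨ ¬p)), w0   [¬→-rule on 2]
6. s, w0   [∧-rule on 3]
7. r, w0   [∧-rule on 3]
8. □¬q, w0   [∧-rule on 4]
9. ◇□¬(¬q ∨ ¬p), w0   [∧-rule on 4]
10. ¬(¬q ∧ □¬(¬q ∨ ¬p)), w0   [¬◇-rule on 5 via w0Rw0]
11. ¬q, w0   [□-rule on 8 via w0Rw0]
12. ¬□¬(¬q ∨ ¬p), w0   [¬∧-rule on 10 (branches; this branch)]
13. □¬(¬q ∨ ¬p), w1   [◇-rule on 9: fresh world w1, w0Rw1]
14. ¬(¬q ∧ □¬(¬q ∨ ¬p)), w1   [¬◇-rule on 5 via w0Rw1]
15. ¬q, w1   [□-rule on 8 via w0Rw1]
16. ¬(¬q ∨ ¬p), w1   [□-rule on 13 via w1Rw1]
17. q, w1   [¬∨-rule on 16]
18. p, w1   [¬∨-rule on 16]
Accessibility: w0Rw0, w0Rw1, w1Rw1
Branch closes: q and ¬q both at w1.
All branches of the tableau close; one closing branch shown above.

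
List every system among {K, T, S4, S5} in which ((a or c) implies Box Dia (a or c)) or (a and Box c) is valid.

S5

S5-tableau for the negation not (((a or c) implies Box Dia (a or c)) or (a and Box c)):
1. not (((a or c) implies Box Dia (a or c)) or (a and Box c)), w0
2. not ((a or c) implies Box Dia (a or c)), w0
3. not (a and Box c), w0
4. a or c, w0
5. not Box Dia (a or c), w0
6. not Box c, w0
7. c, w0
8. not Dia (a or c), w1
9. not (a or c), w0
10. not a, w0
11. not c, w0
Accessibility: w0Rw0, w0Rw1, w1Rw0, w1Rw1
Branch closes: c and not c both at w0.
Every branch closes (one shown): valid in S5.
S4-tableau for the negation not (((a or c) implies Box Dia (a or c)) or (a and Box c)):
1. not (((a or c) implies Box Dia (a or c)) or (a and Box c)), w0
2. not ((a or c) implies Box Dia (a or c)), w0
3. not (a and Box c), w0
4. a or c, w0
5. not Box Dia (a or c), w0
6. not Box c, w0
7. c, w0
8. not Dia (a or c), w1
9. not (a or c), w1
10. not a, w1
11. not c, w1
12. not c, w2
Accessibility: w0Rw0, w0Rw1, w0Rw2, w1Rw1, w2Rw2
Complete open branch: countermodel on an S4-frame, so not valid in S4, nor in K, T (the same frame is also a K-frame and a T-frame).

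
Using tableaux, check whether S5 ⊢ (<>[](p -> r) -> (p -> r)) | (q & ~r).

Tableau for the negation ~((<>[](p -> r) -> (p -> r)) | (q & ~r)):
1. ~((<>[](p -> r) -> (p -> r)) | (q & ~r)), u
2. ~(<>[](p -> r) -> (p -> r)), u
3. ~(q & ~r), u
4. <>[](p -> r), u
5. ~(p -> r), u
6. p, u
7. ~r, u
8. ~q, u
9. [](p -> r), v
10. p -> r, u
11. p -> r, v
12. r, u
Accessibility: uRu, uRv, vRu, vRv
Branch closes: r and ~r both at u.
Every branch of the negation's tableau closes; the branch above is one of them.

Yes, valid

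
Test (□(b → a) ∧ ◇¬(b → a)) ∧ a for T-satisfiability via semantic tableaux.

Unsatisfiable (every branch closes)

1. (□(b → a) ∧ ◇¬(b → a)) ∧ a, w0
2. □(b → a) ∧ ◇¬(b → a), w0
3. a, w0
4. □(b → a), w0
5. ◇¬(b → a), w0
6. b → a, w0
7. ¬(b → a), w1
8. b, w1
9. ¬a, w1
10. b → a, w1
11. a, w1
Accessibility: w0Rw0, w0Rw1, w1Rw1
Branch closes: a and ¬a both at w1.
(One branch shown.) All branches close.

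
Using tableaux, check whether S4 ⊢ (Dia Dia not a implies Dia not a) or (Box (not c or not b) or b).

Tableau for the negation not ((Dia Dia not a implies Dia not a) or (Box (not c or not b) or b)):
1. not ((Dia Dia not a implies Dia not a) or (Box (not c or not b) or b)), w0
2. not (Dia Dia not a implies Dia not a), w0
3. not (Box (not c or not b) or b), w0
4. Dia Dia not a, w0
5. not Dia not a, w0
6. not Box (not c or not b), w0
7. not b, w0
8. a, w0
9. Dia not a, w1
10. a, w1
11. not (not c or not b), w2
12. c, w2
13. b, w2
14. a, w2
15. not a, w3
16. a, w3
Accessibility: w0Rw0, w0Rw1, w0Rw2, w0Rw3, w1Rw1, w1Rw3, w2Rw2, w3Rw3
Branch closes: a and not a both at w3.
All branches of the negation close; one closing branch shown above.

Yes, valid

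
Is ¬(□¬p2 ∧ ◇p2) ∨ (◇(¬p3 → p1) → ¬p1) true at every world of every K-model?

Tableau for the negation ¬(¬(□¬p2 ∧ ◇p2) ∨ (◇(¬p3 → p1) → ¬p1)):
1. ¬(¬(□¬p2 ∧ ◇p2) ∨ (◇(¬p3 → p1) → ¬p1)), u
2. □¬p2 ∧ ◇p2, u
3. ¬(◇(¬p3 → p1) → ¬p1), u
4. □¬p2, u
5. ◇p2, u
6. ◇(¬p3 → p1), u
7. p1, u
8. p2, v
9. ¬p2, v
Accessibility: uRv
Branch closes: p2 and ¬p2 both at v.
All branches of the negation close; one closing branch shown above.

Valid in K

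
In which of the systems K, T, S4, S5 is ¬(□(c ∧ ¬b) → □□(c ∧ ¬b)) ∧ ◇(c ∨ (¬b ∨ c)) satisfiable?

S4-tableau for the formula:
1. ¬(□(c ∧ ¬b) → □□(c ∧ ¬b)) ∧ ◇(c ∨ (¬b ∨ c)), w0
2. ¬(□(c ∧ ¬b) → □□(c ∧ ¬b)), w0   [∧-rule on 1]
3. ◇(c ∨ (¬b ∨ c)), w0   [∧-rule on 1]
4. □(c ∧ ¬b), w0   [¬→-rule on 2]
5. ¬□□(c ∧ ¬b), w0   [¬→-rule on 2]
6. c ∧ ¬b, w0   [□-rule on 4 via w0Rw0]
7. c, w0   [∧-rule on 6]
8. ¬b, w0   [∧-rule on 6]
9. c ∨ (¬b ∨ c), w1   [◇-rule on 3: fresh world w1, w0Rw1]
10. c ∧ ¬b, w1   [□-rule on 4 via w0Rw1]
11. c, w1   [∧-rule on 10]
12. ¬b, w1   [∧-rule on 10]
13. ¬b ∨ c, w1   [∨-rule on 9 (branches; this branch)]
14. ¬□(c ∧ ¬b), w2   [¬□-rule on 5: fresh world w2, w0Rw2]
15. c ∧ ¬b, w2   [□-rule on 4 via w0Rw2]
16. c, w2   [∧-rule on 15]
17. ¬b, w2   [∧-rule on 15]
18. ¬(c ∧ ¬b), w3   [¬□-rule on 14: fresh world w3, w2Rw3]
19. c ∧ ¬b, w3   [□-rule on 4 via w0Rw3]
20. c, w3   [∧-rule on 19]
21. ¬b, w3   [∧-rule on 19]
22. b, w3   [¬∧-rule on 18 (branches; this branch)]
Accessibility: w0Rw0, w0Rw1, w0Rw2, w0Rw3, w1Rw1, w2Rw2, w2Rw3, w3Rw3
Branch closes: b and ¬b both at w3.
Every branch closes (one shown): unsatisfiable in S4, hence also in S5 (every S5-frame is an S4-frame).
T-tableau for the formula:
1. ¬(□(c ∧ ¬b) → □□(c ∧ ¬b)) ∧ ◇(c ∨ (¬b ∨ c)), w0
2. ¬(□(c ∧ ¬b) → □□(c ∧ ¬b)), w0   [∧-rule on 1]
3. ◇(c ∨ (¬b ∨ c)), w0   [∧-rule on 1]
4. □(c ∧ ¬b), w0   [¬→-rule on 2]
5. ¬□□(c ∧ ¬b), w0   [¬→-rule on 2]
6. c ∧ ¬b, w0   [□-rule on 4 via w0Rw0]
7. c, w0   [∧-rule on 6]
8. ¬b, w0   [∧-rule on 6]
9. c ∨ (¬b ∨ c), w1   [◇-rule on 3: fresh world w1, w0Rw1]
10. c ∧ ¬b, w1   [□-rule on 4 via w0Rw1]
11. c, w1   [∧-rule on 10]
12. ¬b, w1   [∧-rule on 10]
13. ¬b ∨ c, w1   [∨-rule on 9 (branches; this branch)]
14. ¬□(c ∧ ¬b), w2   [¬□-rule on 5: fresh world w2, w0Rw2]
15. c ∧ ¬b, w2   [□-rule on 4 via w0Rw2]
16. c, w2   [∧-rule on 15]
17. ¬b, w2   [∧-rule on 15]
18. ¬(c ∧ ¬b), w3   [¬□-rule on 14: fresh world w3, w2Rw3]
19. b, w3   [¬∧-rule on 18 (branches; this branch)]
Accessibility: w0Rw0, w0Rw1, w0Rw2, w1Rw1, w2Rw2, w2Rw3, w3Rw3
Complete open branch: satisfiable in T, hence also in K (this T-model is also a K-model).

K, T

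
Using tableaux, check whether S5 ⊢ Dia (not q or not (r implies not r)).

Invalid (countermodel exists)

Tableau for the negation not Dia (not q or not (r implies not r)):
1. not Dia (not q or not (r implies not r)), u
2. not (not q or not (r implies not r)), u   [neg-Dia-rule on 1 via uRu]
3. q, u   [neg-or-rule on 2]
4. r implies not r, u   [neg-or-rule on 2]
5. not r, u   [implies-rule on 4 (branches; this branch)]
Accessibility: uRu
The negation has an open branch (countermodel exists).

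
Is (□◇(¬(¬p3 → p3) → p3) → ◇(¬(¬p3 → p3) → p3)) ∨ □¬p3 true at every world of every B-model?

Valid in B

Tableau for the negation ¬((□◇(¬(¬p3 → p3) → p3) → ◇(¬(¬p3 → p3) → p3)) ∨ □¬p3):
1. ¬((□◇(¬(¬p3 → p3) → p3) → ◇(¬(¬p3 → p3) → p3)) ∨ □¬p3), u
2. ¬(□◇(¬(¬p3 → p3) → p3) → ◇(¬(¬p3 → p3) → p3)), u
3. ¬□¬p3, u
4. □◇(¬(¬p3 → p3) → p3), u
5. ¬◇(¬(¬p3 → p3) → p3), u
6. ◇(¬(¬p3 → p3) → p3), u
7. ¬(¬(¬p3 → p3) → p3), u
8. ¬(¬p3 → p3), u
9. ¬p3, u
10. p3, v
11. ◇(¬(¬p3 → p3) → p3), v
12. ¬(¬(¬p3 → p3) → p3), v
13. ¬(¬p3 → p3), v
14. ¬p3, v
Accessibility: uRu, uRv, vRu, vRv
Branch closes: p3 and ¬p3 both at v.
All branches of the negation close; one closing branch shown above.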